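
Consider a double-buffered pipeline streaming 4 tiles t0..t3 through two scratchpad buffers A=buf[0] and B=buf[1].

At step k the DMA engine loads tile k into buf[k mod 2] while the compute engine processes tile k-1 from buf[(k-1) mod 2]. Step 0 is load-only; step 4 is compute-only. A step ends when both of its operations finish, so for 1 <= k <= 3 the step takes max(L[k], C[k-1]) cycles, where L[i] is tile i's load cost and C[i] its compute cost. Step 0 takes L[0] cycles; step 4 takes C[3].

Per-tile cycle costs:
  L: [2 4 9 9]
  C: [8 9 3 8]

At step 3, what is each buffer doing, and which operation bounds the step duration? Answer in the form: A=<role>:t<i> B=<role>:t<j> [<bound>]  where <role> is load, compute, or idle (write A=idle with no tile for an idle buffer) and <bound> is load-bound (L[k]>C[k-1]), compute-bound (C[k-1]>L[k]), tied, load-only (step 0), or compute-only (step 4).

step 3: A=compute:t2 B=load:t3 [load-bound]

  0. 2=2c; end=2; A:t0 B:-
  1. max(4,8)=8c; end=10; A:t0 B:t1
  2. max(9,9)=9c; end=19; A:t2 B:t1
  3. max(9,3)=9c; end=28; A:t2 B:t3
  4. 8=8c; end=36; A:t2 B:t3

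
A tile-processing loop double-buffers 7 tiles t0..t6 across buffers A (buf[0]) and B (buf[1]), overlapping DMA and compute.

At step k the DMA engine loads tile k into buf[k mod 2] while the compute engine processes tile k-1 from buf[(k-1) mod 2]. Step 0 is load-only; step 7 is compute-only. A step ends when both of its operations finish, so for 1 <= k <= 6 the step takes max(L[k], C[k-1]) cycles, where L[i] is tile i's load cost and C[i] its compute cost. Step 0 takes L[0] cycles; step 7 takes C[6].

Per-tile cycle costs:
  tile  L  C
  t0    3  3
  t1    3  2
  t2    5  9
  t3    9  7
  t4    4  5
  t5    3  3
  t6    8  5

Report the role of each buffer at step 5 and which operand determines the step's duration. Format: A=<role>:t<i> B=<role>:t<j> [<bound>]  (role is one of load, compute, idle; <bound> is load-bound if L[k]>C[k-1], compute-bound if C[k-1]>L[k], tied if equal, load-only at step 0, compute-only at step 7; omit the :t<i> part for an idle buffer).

[0] DMA t0→A (3c) ∥ CU idle ⇒ 3c, clock 3
[1] DMA t1→B (3c) ∥ CU A:t0 (3c) ⇒ 3c, clock 6
[2] DMA t2→A (5c) ∥ CU B:t1 (2c) ⇒ 5c, clock 11
[3] DMA t3→B (9c) ∥ CU A:t2 (9c) ⇒ 9c, clock 20
[4] DMA t4→A (4c) ∥ CU B:t3 (7c) ⇒ 7c, clock 27
[5] DMA t5→B (3c) ∥ CU A:t4 (5c) ⇒ 5c, clock 32
[6] DMA t6→A (8c) ∥ CU B:t5 (3c) ⇒ 8c, clock 40
[7] DMA idle ∥ CU A:t6 (5c) ⇒ 5c, clock 45

step 5: A=compute:t4 B=load:t5 [compute-bound]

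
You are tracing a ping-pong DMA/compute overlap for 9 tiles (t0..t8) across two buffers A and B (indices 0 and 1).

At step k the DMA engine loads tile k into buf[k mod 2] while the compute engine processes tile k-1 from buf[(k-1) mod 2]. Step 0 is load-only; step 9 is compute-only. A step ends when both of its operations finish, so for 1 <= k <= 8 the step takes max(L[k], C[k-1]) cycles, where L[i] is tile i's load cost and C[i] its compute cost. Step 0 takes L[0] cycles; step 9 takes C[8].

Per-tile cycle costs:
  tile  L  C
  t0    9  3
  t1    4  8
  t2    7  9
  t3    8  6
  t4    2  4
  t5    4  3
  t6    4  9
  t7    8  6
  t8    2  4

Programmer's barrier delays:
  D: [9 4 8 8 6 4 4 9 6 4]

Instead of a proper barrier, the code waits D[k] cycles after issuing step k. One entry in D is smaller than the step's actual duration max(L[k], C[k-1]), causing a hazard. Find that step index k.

hazard at step 3

k=0 barrier L[0]=9→9c, D[0]=9 ok
k=1 barrier max(L[1]=4,C[0]=3)→4c, D[1]=4 ok
k=2 barrier max(L[2]=7,C[1]=8)→8c, D[2]=8 ok
k=3 barrier max(L[3]=8,C[2]=9)→9c, D[3]=8 SHORT
k=4 barrier max(L[4]=2,C[3]=6)→6c, D[4]=6 ok
k=5 barrier max(L[5]=4,C[4]=4)→4c, D[5]=4 ok
k=6 barrier max(L[6]=4,C[5]=3)→4c, D[6]=4 ok
k=7 barrier max(L[7]=8,C[6]=9)→9c, D[7]=9 ok
k=8 barrier max(L[8]=2,C[7]=6)→6c, D[8]=6 ok
k=9 barrier C[8]=4→4c, D[9]=4 ok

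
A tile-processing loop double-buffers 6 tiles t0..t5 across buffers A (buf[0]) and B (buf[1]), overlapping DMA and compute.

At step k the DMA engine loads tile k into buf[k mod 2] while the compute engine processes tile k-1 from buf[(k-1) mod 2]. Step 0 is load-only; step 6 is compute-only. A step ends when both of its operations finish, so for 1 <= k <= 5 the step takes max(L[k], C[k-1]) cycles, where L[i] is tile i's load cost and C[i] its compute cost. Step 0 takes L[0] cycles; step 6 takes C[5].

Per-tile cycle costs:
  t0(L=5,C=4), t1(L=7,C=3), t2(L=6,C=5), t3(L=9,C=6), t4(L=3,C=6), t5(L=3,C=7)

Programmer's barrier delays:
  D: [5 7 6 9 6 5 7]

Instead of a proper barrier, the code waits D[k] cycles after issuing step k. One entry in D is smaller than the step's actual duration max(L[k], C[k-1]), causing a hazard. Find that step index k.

step 0: need L[0]=5 = 5; D[0]=5 ok
step 1: need max(L[1]=7,C[0]=4) = 7; D[1]=7 ok
step 2: need max(L[2]=6,C[1]=3) = 6; D[2]=6 ok
step 3: need max(L[3]=9,C[2]=5) = 9; D[3]=9 ok
step 4: need max(L[4]=3,C[3]=6) = 6; D[4]=6 ok
step 5: need max(L[5]=3,C[4]=6) = 6; D[5]=5 SHORT
step 6: need C[5]=7 = 7; D[6]=7 ok

hazard at step 5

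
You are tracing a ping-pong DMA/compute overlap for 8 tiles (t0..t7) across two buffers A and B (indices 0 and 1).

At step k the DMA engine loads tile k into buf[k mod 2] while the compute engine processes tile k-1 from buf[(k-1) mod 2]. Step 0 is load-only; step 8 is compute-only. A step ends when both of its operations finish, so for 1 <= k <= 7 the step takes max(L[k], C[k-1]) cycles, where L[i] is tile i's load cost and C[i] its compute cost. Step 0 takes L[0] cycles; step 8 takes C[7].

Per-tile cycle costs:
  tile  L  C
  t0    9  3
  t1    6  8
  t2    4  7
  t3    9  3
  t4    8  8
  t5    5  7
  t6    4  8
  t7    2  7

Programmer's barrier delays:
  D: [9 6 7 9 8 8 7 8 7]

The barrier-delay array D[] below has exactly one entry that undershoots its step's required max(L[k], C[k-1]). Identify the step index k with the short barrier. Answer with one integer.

hazard at step 2

[0] required=L[0]=9=9 vs D=9 ok
[1] required=max(L[1]=6,C[0]=3)=6 vs D=6 ok
[2] required=max(L[2]=4,C[1]=8)=8 vs D=7 SHORT
[3] required=max(L[3]=9,C[2]=7)=9 vs D=9 ok
[4] required=max(L[4]=8,C[3]=3)=8 vs D=8 ok
[5] required=max(L[5]=5,C[4]=8)=8 vs D=8 ok
[6] required=max(L[6]=4,C[5]=7)=7 vs D=7 ok
[7] required=max(L[7]=2,C[6]=8)=8 vs D=8 ok
[8] required=C[7]=7=7 vs D=7 ok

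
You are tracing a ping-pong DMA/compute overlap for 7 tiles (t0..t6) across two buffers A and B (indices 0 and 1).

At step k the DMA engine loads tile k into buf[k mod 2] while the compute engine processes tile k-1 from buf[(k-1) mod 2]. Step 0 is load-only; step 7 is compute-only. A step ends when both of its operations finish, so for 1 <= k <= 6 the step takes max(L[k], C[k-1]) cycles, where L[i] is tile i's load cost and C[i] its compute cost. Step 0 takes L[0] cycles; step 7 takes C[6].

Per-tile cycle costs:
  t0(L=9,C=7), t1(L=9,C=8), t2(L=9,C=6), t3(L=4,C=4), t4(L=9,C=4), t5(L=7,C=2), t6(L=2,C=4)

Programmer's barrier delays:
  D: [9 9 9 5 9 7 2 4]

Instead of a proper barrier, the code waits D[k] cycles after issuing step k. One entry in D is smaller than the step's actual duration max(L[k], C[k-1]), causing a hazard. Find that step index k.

k=0 barrier L[0]=9→9c, D[0]=9 ok
k=1 barrier max(L[1]=9,C[0]=7)→9c, D[1]=9 ok
k=2 barrier max(L[2]=9,C[1]=8)→9c, D[2]=9 ok
k=3 barrier max(L[3]=4,C[2]=6)→6c, D[3]=5 SHORT
k=4 barrier max(L[4]=9,C[3]=4)→9c, D[4]=9 ok
k=5 barrier max(L[5]=7,C[4]=4)→7c, D[5]=7 ok
k=6 barrier max(L[6]=2,C[5]=2)→2c, D[6]=2 ok
k=7 barrier C[6]=4→4c, D[7]=4 ok

hazard at step 3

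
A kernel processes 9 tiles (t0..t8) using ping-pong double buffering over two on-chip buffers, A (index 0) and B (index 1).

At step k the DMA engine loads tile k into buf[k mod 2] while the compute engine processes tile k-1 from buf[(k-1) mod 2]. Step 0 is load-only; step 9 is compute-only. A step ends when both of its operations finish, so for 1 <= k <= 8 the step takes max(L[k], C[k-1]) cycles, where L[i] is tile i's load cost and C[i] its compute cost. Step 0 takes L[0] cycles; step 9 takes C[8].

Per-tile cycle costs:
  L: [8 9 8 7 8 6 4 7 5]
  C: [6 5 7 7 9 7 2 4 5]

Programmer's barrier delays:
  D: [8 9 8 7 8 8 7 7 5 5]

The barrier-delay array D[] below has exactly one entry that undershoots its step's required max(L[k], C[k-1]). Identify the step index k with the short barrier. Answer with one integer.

k=0 barrier L[0]=8→8c, D[0]=8 ok
k=1 barrier max(L[1]=9,C[0]=6)→9c, D[1]=9 ok
k=2 barrier max(L[2]=8,C[1]=5)→8c, D[2]=8 ok
k=3 barrier max(L[3]=7,C[2]=7)→7c, D[3]=7 ok
k=4 barrier max(L[4]=8,C[3]=7)→8c, D[4]=8 ok
k=5 barrier max(L[5]=6,C[4]=9)→9c, D[5]=8 SHORT
k=6 barrier max(L[6]=4,C[5]=7)→7c, D[6]=7 ok
k=7 barrier max(L[7]=7,C[6]=2)→7c, D[7]=7 ok
k=8 barrier max(L[8]=5,C[7]=4)→5c, D[8]=5 ok
k=9 barrier C[8]=5→5c, D[9]=5 ok

hazard at step 5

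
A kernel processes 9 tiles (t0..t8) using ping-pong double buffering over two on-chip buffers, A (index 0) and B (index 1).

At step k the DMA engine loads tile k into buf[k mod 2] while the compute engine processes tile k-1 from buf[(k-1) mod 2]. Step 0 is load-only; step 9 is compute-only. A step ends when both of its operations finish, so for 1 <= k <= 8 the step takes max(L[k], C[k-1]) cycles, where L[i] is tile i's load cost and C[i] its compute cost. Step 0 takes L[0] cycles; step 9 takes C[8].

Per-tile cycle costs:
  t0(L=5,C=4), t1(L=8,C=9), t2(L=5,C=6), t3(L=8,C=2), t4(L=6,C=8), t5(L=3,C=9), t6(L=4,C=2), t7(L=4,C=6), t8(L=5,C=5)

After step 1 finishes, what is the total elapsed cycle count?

end_cycle[1] = 13

[0] DMA t0→A (5c) ∥ CU idle ⇒ 5c, clock 5
[1] DMA t1→B (8c) ∥ CU A:t0 (4c) ⇒ 8c, clock 13
[2] DMA t2→A (5c) ∥ CU B:t1 (9c) ⇒ 9c, clock 22
[3] DMA t3→B (8c) ∥ CU A:t2 (6c) ⇒ 8c, clock 30
[4] DMA t4→A (6c) ∥ CU B:t3 (2c) ⇒ 6c, clock 36
[5] DMA t5→B (3c) ∥ CU A:t4 (8c) ⇒ 8c, clock 44
[6] DMA t6→A (4c) ∥ CU B:t5 (9c) ⇒ 9c, clock 53
[7] DMA t7→B (4c) ∥ CU A:t6 (2c) ⇒ 4c, clock 57
[8] DMA t8→A (5c) ∥ CU B:t7 (6c) ⇒ 6c, clock 63
[9] DMA idle ∥ CU A:t8 (5c) ⇒ 5c, clock 68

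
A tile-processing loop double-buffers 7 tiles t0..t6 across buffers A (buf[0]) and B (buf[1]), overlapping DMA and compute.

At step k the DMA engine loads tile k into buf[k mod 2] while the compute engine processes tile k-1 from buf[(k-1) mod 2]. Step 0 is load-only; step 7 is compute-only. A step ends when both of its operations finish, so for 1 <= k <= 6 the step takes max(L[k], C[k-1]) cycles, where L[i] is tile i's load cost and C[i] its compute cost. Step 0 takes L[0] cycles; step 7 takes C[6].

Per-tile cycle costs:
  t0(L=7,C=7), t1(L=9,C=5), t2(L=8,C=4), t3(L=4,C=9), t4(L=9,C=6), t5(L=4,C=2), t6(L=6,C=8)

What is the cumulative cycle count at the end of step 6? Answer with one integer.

k=0 load=t0/7c comp=- wait=7 total=7
k=1 load=t1/9c comp=t0/7c wait=9 total=16
k=2 load=t2/8c comp=t1/5c wait=8 total=24
k=3 load=t3/4c comp=t2/4c wait=4 total=28
k=4 load=t4/9c comp=t3/9c wait=9 total=37
k=5 load=t5/4c comp=t4/6c wait=6 total=43
k=6 load=t6/6c comp=t5/2c wait=6 total=49
k=7 load=- comp=t6/8c wait=8 total=57

end_cycle[6] = 49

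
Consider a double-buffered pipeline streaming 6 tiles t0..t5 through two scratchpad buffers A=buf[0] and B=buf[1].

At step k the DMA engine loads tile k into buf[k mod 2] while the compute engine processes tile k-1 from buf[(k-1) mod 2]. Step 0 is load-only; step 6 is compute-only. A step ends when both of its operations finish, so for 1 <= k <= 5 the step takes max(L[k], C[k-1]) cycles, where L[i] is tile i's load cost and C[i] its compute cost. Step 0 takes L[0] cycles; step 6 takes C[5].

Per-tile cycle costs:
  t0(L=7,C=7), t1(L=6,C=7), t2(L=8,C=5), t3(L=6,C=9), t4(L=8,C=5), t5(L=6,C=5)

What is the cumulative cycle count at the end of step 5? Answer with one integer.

end_cycle[5] = 43

step 0: L[0]=7 → dur=7, Σ=7 | A=load:t0 B=idle [load-only]
step 1: L[1]=6 C[0]=7 → dur=7, Σ=14 | A=compute:t0 B=load:t1 [compute-bound]
step 2: L[2]=8 C[1]=7 → dur=8, Σ=22 | A=load:t2 B=compute:t1 [load-bound]
step 3: L[3]=6 C[2]=5 → dur=6, Σ=28 | A=compute:t2 B=load:t3 [load-bound]
step 4: L[4]=8 C[3]=9 → dur=9, Σ=37 | A=load:t4 B=compute:t3 [compute-bound]
step 5: L[5]=6 C[4]=5 → dur=6, Σ=43 | A=compute:t4 B=load:t5 [load-bound]
step 6: C[5]=5 → dur=5, Σ=48 | A=idle B=compute:t5 [compute-only]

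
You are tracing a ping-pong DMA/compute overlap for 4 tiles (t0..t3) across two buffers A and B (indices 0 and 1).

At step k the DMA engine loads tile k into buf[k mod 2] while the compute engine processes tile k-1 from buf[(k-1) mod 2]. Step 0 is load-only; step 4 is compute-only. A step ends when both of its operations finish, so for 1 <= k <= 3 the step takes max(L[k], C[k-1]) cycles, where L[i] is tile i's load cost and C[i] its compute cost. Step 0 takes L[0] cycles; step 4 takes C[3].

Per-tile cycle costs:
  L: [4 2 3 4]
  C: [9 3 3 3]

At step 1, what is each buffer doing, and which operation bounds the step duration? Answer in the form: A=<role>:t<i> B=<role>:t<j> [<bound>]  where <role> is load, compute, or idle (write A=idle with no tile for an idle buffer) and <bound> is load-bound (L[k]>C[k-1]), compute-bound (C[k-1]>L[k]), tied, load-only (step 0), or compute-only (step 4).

step 0: L[0]=4 → dur=4, Σ=4 | A=load:t0 B=idle [load-only]
step 1: L[1]=2 C[0]=9 → dur=9, Σ=13 | A=compute:t0 B=load:t1 [compute-bound]
step 2: L[2]=3 C[1]=3 → dur=3, Σ=16 | A=load:t2 B=compute:t1 [tied]
step 3: L[3]=4 C[2]=3 → dur=4, Σ=20 | A=compute:t2 B=load:t3 [load-bound]
step 4: C[3]=3 → dur=3, Σ=23 | A=idle B=compute:t3 [compute-only]

step 1: A=compute:t0 B=load:t1 [compute-bound]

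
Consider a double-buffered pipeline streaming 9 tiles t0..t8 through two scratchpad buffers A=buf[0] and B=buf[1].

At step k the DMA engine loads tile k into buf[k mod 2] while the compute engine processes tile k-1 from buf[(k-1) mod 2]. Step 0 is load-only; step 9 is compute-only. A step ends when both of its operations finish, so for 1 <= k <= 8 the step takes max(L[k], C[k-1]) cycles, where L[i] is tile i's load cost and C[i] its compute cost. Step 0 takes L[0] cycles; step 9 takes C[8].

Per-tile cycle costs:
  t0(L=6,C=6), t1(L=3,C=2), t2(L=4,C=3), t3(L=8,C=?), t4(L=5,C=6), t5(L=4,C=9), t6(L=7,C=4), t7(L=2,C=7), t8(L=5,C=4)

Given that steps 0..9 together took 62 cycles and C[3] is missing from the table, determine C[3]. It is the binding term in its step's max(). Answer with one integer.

step 0 → dur = L[0]=6 = 6
step 1 → dur = max(L[1]=3, C[0]=6) = 6
step 2 → dur = max(L[2]=4, C[1]=2) = 4
step 3 → dur = max(L[3]=8, C[2]=3) = 8
step 4 → dur = max(L[4]=5, C[3]=?) = C[3]  (unknown; binding)
step 5 → dur = max(L[5]=4, C[4]=6) = 6
step 6 → dur = max(L[6]=7, C[5]=9) = 9
step 7 → dur = max(L[7]=2, C[6]=4) = 4
step 8 → dur = max(L[8]=5, C[7]=7) = 7
step 9 → dur = C[8]=4 = 4
sum of known step durations = 54
dur[4] = total - known = 62 - 54 = 8
C[3] is the binding max in step 4, so C[3] = dur[4] = 8

C[3] = 8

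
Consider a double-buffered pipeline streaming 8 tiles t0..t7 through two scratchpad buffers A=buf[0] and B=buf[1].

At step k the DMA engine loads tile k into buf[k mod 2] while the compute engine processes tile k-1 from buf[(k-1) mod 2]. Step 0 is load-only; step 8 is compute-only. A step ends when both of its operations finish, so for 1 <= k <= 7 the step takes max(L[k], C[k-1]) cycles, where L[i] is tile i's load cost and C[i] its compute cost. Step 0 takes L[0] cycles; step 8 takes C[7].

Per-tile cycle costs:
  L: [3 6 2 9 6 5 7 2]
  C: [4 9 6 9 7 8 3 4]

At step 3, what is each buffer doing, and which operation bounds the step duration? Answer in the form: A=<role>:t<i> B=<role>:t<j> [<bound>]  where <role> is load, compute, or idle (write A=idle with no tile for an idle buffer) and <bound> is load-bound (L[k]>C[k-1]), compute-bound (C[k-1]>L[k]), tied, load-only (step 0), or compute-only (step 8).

  0. 3=3c; end=3; A:t0 B:-
  1. max(6,4)=6c; end=9; A:t0 B:t1
  2. max(2,9)=9c; end=18; A:t2 B:t1
  3. max(9,6)=9c; end=27; A:t2 B:t3
  4. max(6,9)=9c; end=36; A:t4 B:t3
  5. max(5,7)=7c; end=43; A:t4 B:t5
  6. max(7,8)=8c; end=51; A:t6 B:t5
  7. max(2,3)=3c; end=54; A:t6 B:t7
  8. 4=4c; end=58; A:t6 B:t7

step 3: A=compute:t2 B=load:t3 [load-bound]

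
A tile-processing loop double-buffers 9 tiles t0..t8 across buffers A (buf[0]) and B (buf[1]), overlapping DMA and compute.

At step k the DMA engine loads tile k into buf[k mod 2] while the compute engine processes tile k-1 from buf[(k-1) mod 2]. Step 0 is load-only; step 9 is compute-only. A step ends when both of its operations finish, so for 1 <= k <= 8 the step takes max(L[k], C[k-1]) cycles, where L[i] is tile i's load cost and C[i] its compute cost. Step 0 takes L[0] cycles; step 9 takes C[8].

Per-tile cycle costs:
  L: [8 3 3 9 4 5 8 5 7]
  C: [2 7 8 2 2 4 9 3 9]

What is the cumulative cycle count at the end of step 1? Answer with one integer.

end_cycle[1] = 11

k=0 load=t0/8c comp=- wait=8 total=8
k=1 load=t1/3c comp=t0/2c wait=3 total=11
k=2 load=t2/3c comp=t1/7c wait=7 total=18
k=3 load=t3/9c comp=t2/8c wait=9 total=27
k=4 load=t4/4c comp=t3/2c wait=4 total=31
k=5 load=t5/5c comp=t4/2c wait=5 total=36
k=6 load=t6/8c comp=t5/4c wait=8 total=44
k=7 load=t7/5c comp=t6/9c wait=9 total=53
k=8 load=t8/7c comp=t7/3c wait=7 total=60
k=9 load=- comp=t8/9c wait=9 total=69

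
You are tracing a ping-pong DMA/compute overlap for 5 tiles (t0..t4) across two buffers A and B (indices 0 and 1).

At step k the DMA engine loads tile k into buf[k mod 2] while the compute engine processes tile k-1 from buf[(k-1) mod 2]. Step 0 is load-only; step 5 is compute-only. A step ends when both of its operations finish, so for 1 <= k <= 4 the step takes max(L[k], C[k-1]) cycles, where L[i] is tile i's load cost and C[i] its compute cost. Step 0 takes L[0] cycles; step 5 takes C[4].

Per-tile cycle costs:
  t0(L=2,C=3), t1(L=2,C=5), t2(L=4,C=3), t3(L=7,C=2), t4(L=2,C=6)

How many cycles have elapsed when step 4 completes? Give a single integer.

k=0 load=t0/2c comp=- wait=2 total=2
k=1 load=t1/2c comp=t0/3c wait=3 total=5
k=2 load=t2/4c comp=t1/5c wait=5 total=10
k=3 load=t3/7c comp=t2/3c wait=7 total=17
k=4 load=t4/2c comp=t3/2c wait=2 total=19
k=5 load=- comp=t4/6c wait=6 total=25

end_cycle[4] = 19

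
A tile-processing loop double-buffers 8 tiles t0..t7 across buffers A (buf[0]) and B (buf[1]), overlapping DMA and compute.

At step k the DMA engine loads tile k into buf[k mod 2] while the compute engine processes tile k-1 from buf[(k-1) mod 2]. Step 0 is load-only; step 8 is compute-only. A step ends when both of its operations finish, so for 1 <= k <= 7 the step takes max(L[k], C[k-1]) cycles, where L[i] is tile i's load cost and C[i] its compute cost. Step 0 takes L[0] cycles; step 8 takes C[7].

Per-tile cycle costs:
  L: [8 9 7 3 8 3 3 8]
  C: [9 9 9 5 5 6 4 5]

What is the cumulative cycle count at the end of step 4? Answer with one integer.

end_cycle[4] = 43

k=0 load=t0/8c comp=- wait=8 total=8
k=1 load=t1/9c comp=t0/9c wait=9 total=17
k=2 load=t2/7c comp=t1/9c wait=9 total=26
k=3 load=t3/3c comp=t2/9c wait=9 total=35
k=4 load=t4/8c comp=t3/5c wait=8 total=43
k=5 load=t5/3c comp=t4/5c wait=5 total=48
k=6 load=t6/3c comp=t5/6c wait=6 total=54
k=7 load=t7/8c comp=t6/4c wait=8 total=62
k=8 load=- comp=t7/5c wait=5 total=67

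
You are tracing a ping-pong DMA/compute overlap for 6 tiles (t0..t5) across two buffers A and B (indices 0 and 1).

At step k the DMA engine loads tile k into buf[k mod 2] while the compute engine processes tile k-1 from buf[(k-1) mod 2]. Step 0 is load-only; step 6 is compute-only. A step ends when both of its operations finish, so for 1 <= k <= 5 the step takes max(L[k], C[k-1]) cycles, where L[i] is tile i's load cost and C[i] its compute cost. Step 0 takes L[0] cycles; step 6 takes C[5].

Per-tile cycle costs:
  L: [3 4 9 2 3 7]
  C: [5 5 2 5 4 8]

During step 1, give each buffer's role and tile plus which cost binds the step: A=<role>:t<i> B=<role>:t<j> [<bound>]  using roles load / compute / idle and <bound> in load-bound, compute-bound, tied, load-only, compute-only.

step 0: L[0]=3 → dur=3, Σ=3 | A=load:t0 B=idle [load-only]
step 1: L[1]=4 C[0]=5 → dur=5, Σ=8 | A=compute:t0 B=load:t1 [compute-bound]
step 2: L[2]=9 C[1]=5 → dur=9, Σ=17 | A=load:t2 B=compute:t1 [load-bound]
step 3: L[3]=2 C[2]=2 → dur=2, Σ=19 | A=compute:t2 B=load:t3 [tied]
step 4: L[4]=3 C[3]=5 → dur=5, Σ=24 | A=load:t4 B=compute:t3 [compute-bound]
step 5: L[5]=7 C[4]=4 → dur=7, Σ=31 | A=compute:t4 B=load:t5 [load-bound]
step 6: C[5]=8 → dur=8, Σ=39 | A=idle B=compute:t5 [compute-only]

step 1: A=compute:t0 B=load:t1 [compute-bound]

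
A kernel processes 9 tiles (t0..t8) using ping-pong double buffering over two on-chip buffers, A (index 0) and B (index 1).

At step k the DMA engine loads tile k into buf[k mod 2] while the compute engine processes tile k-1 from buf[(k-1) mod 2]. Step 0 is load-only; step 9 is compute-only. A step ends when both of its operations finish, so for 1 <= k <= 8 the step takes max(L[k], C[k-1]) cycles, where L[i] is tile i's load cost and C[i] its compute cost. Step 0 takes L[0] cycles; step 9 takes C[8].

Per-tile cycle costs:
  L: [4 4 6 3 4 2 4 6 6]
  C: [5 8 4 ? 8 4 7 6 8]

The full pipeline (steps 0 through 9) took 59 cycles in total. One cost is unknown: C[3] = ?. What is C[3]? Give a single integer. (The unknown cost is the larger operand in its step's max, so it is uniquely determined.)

step 0 | dur = L[0]=4 = 4
step 1 | dur = max(L[1]=4, C[0]=5) = 5
step 2 | dur = max(L[2]=6, C[1]=8) = 8
step 3 | dur = max(L[3]=3, C[2]=4) = 4
step 4 | dur = max(L[4]=4, C[3]=?) = C[3]  (unknown; binding)
step 5 | dur = max(L[5]=2, C[4]=8) = 8
step 6 | dur = max(L[6]=4, C[5]=4) = 4
step 7 | dur = max(L[7]=6, C[6]=7) = 7
step 8 | dur = max(L[8]=6, C[7]=6) = 6
step 9 | dur = C[8]=8 = 8
sum of known step durations = 54
dur[4] = total - known = 59 - 54 = 5
C[3] is the binding max in step 4, so C[3] = dur[4] = 5

C[3] = 5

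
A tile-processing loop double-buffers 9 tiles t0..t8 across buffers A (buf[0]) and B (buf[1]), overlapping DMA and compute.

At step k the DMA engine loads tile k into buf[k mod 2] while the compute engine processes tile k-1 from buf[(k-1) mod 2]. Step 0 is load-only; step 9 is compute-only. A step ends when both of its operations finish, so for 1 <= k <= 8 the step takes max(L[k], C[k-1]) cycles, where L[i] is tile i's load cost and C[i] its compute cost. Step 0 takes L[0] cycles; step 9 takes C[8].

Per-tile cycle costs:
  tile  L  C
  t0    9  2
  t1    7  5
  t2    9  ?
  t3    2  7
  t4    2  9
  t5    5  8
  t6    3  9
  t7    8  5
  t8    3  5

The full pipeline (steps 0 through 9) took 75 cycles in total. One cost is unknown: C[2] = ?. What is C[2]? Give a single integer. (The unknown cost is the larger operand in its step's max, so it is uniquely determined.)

C[2] = 7

step 0 | dur = L[0]=9 = 9
step 1 | dur = max(L[1]=7, C[0]=2) = 7
step 2 | dur = max(L[2]=9, C[1]=5) = 9
step 3 | dur = max(L[3]=2, C[2]=?) = C[2]  (unknown; binding)
step 4 | dur = max(L[4]=2, C[3]=7) = 7
step 5 | dur = max(L[5]=5, C[4]=9) = 9
step 6 | dur = max(L[6]=3, C[5]=8) = 8
step 7 | dur = max(L[7]=8, C[6]=9) = 9
step 8 | dur = max(L[8]=3, C[7]=5) = 5
step 9 | dur = C[8]=5 = 5
sum of known step durations = 68
dur[3] = total - known = 75 - 68 = 7
C[2] is the binding max in step 3, so C[2] = dur[3] = 7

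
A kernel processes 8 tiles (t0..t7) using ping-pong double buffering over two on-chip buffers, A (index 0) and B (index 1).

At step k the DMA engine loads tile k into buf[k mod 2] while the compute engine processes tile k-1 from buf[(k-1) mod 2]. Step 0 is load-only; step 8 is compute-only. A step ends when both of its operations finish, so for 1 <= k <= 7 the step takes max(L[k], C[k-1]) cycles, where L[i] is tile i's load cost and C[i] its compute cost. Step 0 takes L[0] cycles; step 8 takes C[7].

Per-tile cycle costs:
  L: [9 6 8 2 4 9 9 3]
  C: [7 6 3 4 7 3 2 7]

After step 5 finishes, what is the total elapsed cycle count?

step 0: L[0]=9 → dur=9, Σ=9 | A=load:t0 B=idle [load-only]
step 1: L[1]=6 C[0]=7 → dur=7, Σ=16 | A=compute:t0 B=load:t1 [compute-bound]
step 2: L[2]=8 C[1]=6 → dur=8, Σ=24 | A=load:t2 B=compute:t1 [load-bound]
step 3: L[3]=2 C[2]=3 → dur=3, Σ=27 | A=compute:t2 B=load:t3 [compute-bound]
step 4: L[4]=4 C[3]=4 → dur=4, Σ=31 | A=load:t4 B=compute:t3 [tied]
step 5: L[5]=9 C[4]=7 → dur=9, Σ=40 | A=compute:t4 B=load:t5 [load-bound]
step 6: L[6]=9 C[5]=3 → dur=9, Σ=49 | A=load:t6 B=compute:t5 [load-bound]
step 7: L[7]=3 C[6]=2 → dur=3, Σ=52 | A=compute:t6 B=load:t7 [load-bound]
step 8: C[7]=7 → dur=7, Σ=59 | A=idle B=compute:t7 [compute-only]

end_cycle[5] = 40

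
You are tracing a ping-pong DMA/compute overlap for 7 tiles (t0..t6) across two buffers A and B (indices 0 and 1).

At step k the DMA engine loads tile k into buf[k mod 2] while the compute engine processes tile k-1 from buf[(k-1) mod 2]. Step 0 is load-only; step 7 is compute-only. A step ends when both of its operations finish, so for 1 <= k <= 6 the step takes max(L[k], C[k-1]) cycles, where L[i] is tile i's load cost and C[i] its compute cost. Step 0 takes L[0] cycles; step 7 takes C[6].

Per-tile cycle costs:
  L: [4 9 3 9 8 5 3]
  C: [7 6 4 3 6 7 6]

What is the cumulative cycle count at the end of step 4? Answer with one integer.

k=0 load=t0/4c comp=- wait=4 total=4
k=1 load=t1/9c comp=t0/7c wait=9 total=13
k=2 load=t2/3c comp=t1/6c wait=6 total=19
k=3 load=t3/9c comp=t2/4c wait=9 total=28
k=4 load=t4/8c comp=t3/3c wait=8 total=36
k=5 load=t5/5c comp=t4/6c wait=6 total=42
k=6 load=t6/3c comp=t5/7c wait=7 total=49
k=7 load=- comp=t6/6c wait=6 total=55

end_cycle[4] = 36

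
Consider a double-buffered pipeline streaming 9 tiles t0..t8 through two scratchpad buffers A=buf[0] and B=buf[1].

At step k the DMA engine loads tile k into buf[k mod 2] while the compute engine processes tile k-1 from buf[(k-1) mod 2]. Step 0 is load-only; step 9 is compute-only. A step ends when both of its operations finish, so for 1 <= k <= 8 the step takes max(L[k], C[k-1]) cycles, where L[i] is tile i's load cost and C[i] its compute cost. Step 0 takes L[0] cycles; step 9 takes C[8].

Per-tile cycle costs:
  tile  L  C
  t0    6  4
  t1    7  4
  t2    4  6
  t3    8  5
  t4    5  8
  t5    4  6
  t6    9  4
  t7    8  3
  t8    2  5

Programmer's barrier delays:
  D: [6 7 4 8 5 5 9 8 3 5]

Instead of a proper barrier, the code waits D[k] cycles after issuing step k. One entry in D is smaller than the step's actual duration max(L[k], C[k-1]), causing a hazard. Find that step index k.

k=0 barrier L[0]=6→6c, D[0]=6 ok
k=1 barrier max(L[1]=7,C[0]=4)→7c, D[1]=7 ok
k=2 barrier max(L[2]=4,C[1]=4)→4c, D[2]=4 ok
k=3 barrier max(L[3]=8,C[2]=6)→8c, D[3]=8 ok
k=4 barrier max(L[4]=5,C[3]=5)→5c, D[4]=5 ok
k=5 barrier max(L[5]=4,C[4]=8)→8c, D[5]=5 SHORT
k=6 barrier max(L[6]=9,C[5]=6)→9c, D[6]=9 ok
k=7 barrier max(L[7]=8,C[6]=4)→8c, D[7]=8 ok
k=8 barrier max(L[8]=2,C[7]=3)→3c, D[8]=3 ok
k=9 barrier C[8]=5→5c, D[9]=5 ok

hazard at step 5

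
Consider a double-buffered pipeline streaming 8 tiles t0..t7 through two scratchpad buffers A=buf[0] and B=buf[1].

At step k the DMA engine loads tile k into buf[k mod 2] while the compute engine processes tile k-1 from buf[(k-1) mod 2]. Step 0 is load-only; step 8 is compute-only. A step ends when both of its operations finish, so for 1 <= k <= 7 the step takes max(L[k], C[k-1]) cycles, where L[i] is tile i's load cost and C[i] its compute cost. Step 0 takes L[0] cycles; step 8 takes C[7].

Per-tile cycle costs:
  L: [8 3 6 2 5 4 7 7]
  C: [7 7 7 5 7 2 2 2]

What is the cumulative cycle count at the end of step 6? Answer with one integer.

end_cycle[6] = 48

  0. 8=8c; end=8; A:t0 B:-
  1. max(3,7)=7c; end=15; A:t0 B:t1
  2. max(6,7)=7c; end=22; A:t2 B:t1
  3. max(2,7)=7c; end=29; A:t2 B:t3
  4. max(5,5)=5c; end=34; A:t4 B:t3
  5. max(4,7)=7c; end=41; A:t4 B:t5
  6. max(7,2)=7c; end=48; A:t6 B:t5
  7. max(7,2)=7c; end=55; A:t6 B:t7
  8. 2=2c; end=57; A:t6 B:t7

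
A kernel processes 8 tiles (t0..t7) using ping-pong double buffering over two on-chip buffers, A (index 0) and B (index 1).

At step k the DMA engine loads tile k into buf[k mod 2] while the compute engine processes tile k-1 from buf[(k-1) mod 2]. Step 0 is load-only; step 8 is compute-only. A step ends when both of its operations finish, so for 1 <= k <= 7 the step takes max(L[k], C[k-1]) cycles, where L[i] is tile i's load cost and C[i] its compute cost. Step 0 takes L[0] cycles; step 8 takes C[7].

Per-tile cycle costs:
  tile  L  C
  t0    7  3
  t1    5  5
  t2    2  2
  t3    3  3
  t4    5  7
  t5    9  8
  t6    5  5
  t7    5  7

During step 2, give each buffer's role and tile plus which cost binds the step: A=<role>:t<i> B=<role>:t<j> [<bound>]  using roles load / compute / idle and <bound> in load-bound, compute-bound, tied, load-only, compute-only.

step 0: L[0]=7 → dur=7, Σ=7 | A=load:t0 B=idle [load-only]
step 1: L[1]=5 C[0]=3 → dur=5, Σ=12 | A=compute:t0 B=load:t1 [load-bound]
step 2: L[2]=2 C[1]=5 → dur=5, Σ=17 | A=load:t2 B=compute:t1 [compute-bound]
step 3: L[3]=3 C[2]=2 → dur=3, Σ=20 | A=compute:t2 B=load:t3 [load-bound]
step 4: L[4]=5 C[3]=3 → dur=5, Σ=25 | A=load:t4 B=compute:t3 [load-bound]
step 5: L[5]=9 C[4]=7 → dur=9, Σ=34 | A=compute:t4 B=load:t5 [load-bound]
step 6: L[6]=5 C[5]=8 → dur=8, Σ=42 | A=load:t6 B=compute:t5 [compute-bound]
step 7: L[7]=5 C[6]=5 → dur=5, Σ=47 | A=compute:t6 B=load:t7 [tied]
step 8: C[7]=7 → dur=7, Σ=54 | A=idle B=compute:t7 [compute-only]

step 2: A=load:t2 B=compute:t1 [compute-bound]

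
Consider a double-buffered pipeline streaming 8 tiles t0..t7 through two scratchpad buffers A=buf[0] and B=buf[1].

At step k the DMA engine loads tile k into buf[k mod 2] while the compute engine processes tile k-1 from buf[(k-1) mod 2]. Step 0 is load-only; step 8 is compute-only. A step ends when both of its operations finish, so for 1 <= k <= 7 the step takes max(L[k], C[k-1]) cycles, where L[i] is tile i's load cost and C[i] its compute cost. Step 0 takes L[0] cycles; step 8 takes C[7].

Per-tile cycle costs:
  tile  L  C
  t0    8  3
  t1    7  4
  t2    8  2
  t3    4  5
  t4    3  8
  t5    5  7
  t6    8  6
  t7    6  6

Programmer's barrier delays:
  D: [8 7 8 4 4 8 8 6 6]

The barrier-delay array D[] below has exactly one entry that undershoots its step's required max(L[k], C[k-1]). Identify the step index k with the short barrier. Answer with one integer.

[0] required=L[0]=8=8 vs D=8 ok
[1] required=max(L[1]=7,C[0]=3)=7 vs D=7 ok
[2] required=max(L[2]=8,C[1]=4)=8 vs D=8 ok
[3] required=max(L[3]=4,C[2]=2)=4 vs D=4 ok
[4] required=max(L[4]=3,C[3]=5)=5 vs D=4 SHORT
[5] required=max(L[5]=5,C[4]=8)=8 vs D=8 ok
[6] required=max(L[6]=8,C[5]=7)=8 vs D=8 ok
[7] required=max(L[7]=6,C[6]=6)=6 vs D=6 ok
[8] required=C[7]=6=6 vs D=6 ok

hazard at step 4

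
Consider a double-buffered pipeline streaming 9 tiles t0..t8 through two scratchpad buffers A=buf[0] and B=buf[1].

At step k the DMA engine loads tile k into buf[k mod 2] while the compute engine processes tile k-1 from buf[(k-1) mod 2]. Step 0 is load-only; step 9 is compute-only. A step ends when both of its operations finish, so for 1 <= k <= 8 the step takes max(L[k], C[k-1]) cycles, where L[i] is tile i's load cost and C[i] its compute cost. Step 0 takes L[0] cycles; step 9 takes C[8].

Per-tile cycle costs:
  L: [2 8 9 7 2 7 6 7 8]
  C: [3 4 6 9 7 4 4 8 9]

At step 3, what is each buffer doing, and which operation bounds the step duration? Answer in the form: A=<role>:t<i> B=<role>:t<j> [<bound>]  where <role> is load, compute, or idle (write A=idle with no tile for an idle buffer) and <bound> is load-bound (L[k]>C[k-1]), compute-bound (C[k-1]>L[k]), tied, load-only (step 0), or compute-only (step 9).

step 3: A=compute:t2 B=load:t3 [load-bound]

k=0 load=t0/2c comp=- wait=2 total=2
k=1 load=t1/8c comp=t0/3c wait=8 total=10
k=2 load=t2/9c comp=t1/4c wait=9 total=19
k=3 load=t3/7c comp=t2/6c wait=7 total=26
k=4 load=t4/2c comp=t3/9c wait=9 total=35
k=5 load=t5/7c comp=t4/7c wait=7 total=42
k=6 load=t6/6c comp=t5/4c wait=6 total=48
k=7 load=t7/7c comp=t6/4c wait=7 total=55
k=8 load=t8/8c comp=t7/8c wait=8 total=63
k=9 load=- comp=t8/9c wait=9 total=72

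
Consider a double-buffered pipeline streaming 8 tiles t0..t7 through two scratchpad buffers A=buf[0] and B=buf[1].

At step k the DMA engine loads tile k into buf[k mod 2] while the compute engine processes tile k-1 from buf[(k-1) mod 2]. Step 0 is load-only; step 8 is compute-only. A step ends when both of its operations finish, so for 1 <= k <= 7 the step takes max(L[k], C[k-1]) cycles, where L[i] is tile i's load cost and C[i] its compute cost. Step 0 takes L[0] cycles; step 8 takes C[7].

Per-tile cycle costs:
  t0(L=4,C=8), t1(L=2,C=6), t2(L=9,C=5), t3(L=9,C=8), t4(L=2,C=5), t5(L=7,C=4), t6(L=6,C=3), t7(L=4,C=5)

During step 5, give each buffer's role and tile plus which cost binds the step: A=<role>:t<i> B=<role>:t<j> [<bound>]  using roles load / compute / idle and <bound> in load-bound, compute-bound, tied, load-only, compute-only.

step 5: A=compute:t4 B=load:t5 [load-bound]

  0. 4=4c; end=4; A:t0 B:-
  1. max(2,8)=8c; end=12; A:t0 B:t1
  2. max(9,6)=9c; end=21; A:t2 B:t1
  3. max(9,5)=9c; end=30; A:t2 B:t3
  4. max(2,8)=8c; end=38; A:t4 B:t3
  5. max(7,5)=7c; end=45; A:t4 B:t5
  6. max(6,4)=6c; end=51; A:t6 B:t5
  7. max(4,3)=4c; end=55; A:t6 B:t7
  8. 5=5c; end=60; A:t6 B:t7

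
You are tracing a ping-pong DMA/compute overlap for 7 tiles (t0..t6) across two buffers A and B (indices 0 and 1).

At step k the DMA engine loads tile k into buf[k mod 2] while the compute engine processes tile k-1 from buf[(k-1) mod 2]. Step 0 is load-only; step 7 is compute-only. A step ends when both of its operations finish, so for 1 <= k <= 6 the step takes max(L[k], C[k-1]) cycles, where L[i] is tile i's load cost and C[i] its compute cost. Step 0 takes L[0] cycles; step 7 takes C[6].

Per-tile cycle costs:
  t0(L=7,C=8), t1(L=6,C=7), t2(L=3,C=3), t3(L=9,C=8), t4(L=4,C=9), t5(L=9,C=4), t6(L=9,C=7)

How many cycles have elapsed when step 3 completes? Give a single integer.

end_cycle[3] = 31

k=0 load=t0/7c comp=- wait=7 total=7
k=1 load=t1/6c comp=t0/8c wait=8 total=15
k=2 load=t2/3c comp=t1/7c wait=7 total=22
k=3 load=t3/9c comp=t2/3c wait=9 total=31
k=4 load=t4/4c comp=t3/8c wait=8 total=39
k=5 load=t5/9c comp=t4/9c wait=9 total=48
k=6 load=t6/9c comp=t5/4c wait=9 total=57
k=7 load=- comp=t6/7c wait=7 total=64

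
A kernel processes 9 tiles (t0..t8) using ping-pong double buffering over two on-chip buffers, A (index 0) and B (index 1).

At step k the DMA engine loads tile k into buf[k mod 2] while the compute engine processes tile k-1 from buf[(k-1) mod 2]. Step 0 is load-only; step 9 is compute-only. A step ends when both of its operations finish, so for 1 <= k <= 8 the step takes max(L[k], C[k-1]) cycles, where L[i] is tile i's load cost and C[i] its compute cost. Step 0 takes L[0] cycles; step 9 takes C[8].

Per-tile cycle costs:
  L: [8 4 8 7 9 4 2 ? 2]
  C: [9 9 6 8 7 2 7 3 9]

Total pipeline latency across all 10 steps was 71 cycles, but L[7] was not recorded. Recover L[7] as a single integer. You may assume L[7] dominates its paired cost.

step 0 = dur = L[0]=8 = 8
step 1 = dur = max(L[1]=4, C[0]=9) = 9
step 2 = dur = max(L[2]=8, C[1]=9) = 9
step 3 = dur = max(L[3]=7, C[2]=6) = 7
step 4 = dur = max(L[4]=9, C[3]=8) = 9
step 5 = dur = max(L[5]=4, C[4]=7) = 7
step 6 = dur = max(L[6]=2, C[5]=2) = 2
step 7 = dur = max(L[7]=?, C[6]=7) = L[7]  (unknown; binding)
step 8 = dur = max(L[8]=2, C[7]=3) = 3
step 9 = dur = C[8]=9 = 9
sum of known step durations = 63
dur[7] = total - known = 71 - 63 = 8
L[7] is the binding max in step 7, so L[7] = dur[7] = 8

L[7] = 8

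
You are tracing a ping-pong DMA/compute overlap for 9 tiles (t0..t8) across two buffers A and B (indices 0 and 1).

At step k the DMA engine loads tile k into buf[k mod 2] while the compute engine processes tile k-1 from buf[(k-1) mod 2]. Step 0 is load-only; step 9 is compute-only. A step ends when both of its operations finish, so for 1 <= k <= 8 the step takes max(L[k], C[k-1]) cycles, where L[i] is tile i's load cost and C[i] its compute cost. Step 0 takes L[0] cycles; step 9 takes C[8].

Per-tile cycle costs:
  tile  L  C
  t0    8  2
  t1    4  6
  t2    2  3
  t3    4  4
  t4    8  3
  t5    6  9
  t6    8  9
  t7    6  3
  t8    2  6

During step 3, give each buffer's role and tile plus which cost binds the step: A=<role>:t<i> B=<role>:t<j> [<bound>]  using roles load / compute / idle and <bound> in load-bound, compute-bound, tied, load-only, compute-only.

step 3: A=compute:t2 B=load:t3 [load-bound]

step 0: L[0]=8 → dur=8, Σ=8 | A=load:t0 B=idle [load-only]
step 1: L[1]=4 C[0]=2 → dur=4, Σ=12 | A=compute:t0 B=load:t1 [load-bound]
step 2: L[2]=2 C[1]=6 → dur=6, Σ=18 | A=load:t2 B=compute:t1 [compute-bound]
step 3: L[3]=4 C[2]=3 → dur=4, Σ=22 | A=compute:t2 B=load:t3 [load-bound]
step 4: L[4]=8 C[3]=4 → dur=8, Σ=30 | A=load:t4 B=compute:t3 [load-bound]
step 5: L[5]=6 C[4]=3 → dur=6, Σ=36 | A=compute:t4 B=load:t5 [load-bound]
step 6: L[6]=8 C[5]=9 → dur=9, Σ=45 | A=load:t6 B=compute:t5 [compute-bound]
step 7: L[7]=6 C[6]=9 → dur=9, Σ=54 | A=compute:t6 B=load:t7 [compute-bound]
step 8: L[8]=2 C[7]=3 → dur=3, Σ=57 | A=load:t8 B=compute:t7 [compute-bound]
step 9: C[8]=6 → dur=6, Σ=63 | A=compute:t8 B=idle [compute-only]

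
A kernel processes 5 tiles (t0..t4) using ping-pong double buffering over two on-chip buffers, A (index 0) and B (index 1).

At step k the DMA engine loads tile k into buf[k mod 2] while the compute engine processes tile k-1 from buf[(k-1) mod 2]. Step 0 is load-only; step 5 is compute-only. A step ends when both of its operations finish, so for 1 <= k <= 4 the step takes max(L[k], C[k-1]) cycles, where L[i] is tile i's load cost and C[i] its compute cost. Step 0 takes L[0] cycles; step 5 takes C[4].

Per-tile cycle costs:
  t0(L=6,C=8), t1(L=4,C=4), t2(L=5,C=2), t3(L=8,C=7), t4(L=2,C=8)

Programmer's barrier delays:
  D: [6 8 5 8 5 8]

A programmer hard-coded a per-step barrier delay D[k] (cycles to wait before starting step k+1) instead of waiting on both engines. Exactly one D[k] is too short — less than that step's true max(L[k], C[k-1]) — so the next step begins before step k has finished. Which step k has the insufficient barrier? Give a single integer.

k=0 barrier L[0]=6→6c, D[0]=6 ok
k=1 barrier max(L[1]=4,C[0]=8)→8c, D[1]=8 ok
k=2 barrier max(L[2]=5,C[1]=4)→5c, D[2]=5 ok
k=3 barrier max(L[3]=8,C[2]=2)→8c, D[3]=8 ok
k=4 barrier max(L[4]=2,C[3]=7)→7c, D[4]=5 SHORT
k=5 barrier C[4]=8→8c, D[5]=8 ok

hazard at step 4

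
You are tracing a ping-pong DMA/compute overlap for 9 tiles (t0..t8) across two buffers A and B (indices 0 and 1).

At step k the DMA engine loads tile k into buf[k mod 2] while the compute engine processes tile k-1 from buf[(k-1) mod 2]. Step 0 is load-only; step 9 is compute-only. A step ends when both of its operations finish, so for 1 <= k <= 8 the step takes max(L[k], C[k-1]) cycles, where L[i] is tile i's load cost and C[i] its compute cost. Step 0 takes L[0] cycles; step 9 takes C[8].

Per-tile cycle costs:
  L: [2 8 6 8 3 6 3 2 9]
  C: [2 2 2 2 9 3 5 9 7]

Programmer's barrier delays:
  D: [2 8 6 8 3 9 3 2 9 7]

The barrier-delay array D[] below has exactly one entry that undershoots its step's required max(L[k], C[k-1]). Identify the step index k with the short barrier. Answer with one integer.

hazard at step 7

k=0 barrier L[0]=2→2c, D[0]=2 ok
k=1 barrier max(L[1]=8,C[0]=2)→8c, D[1]=8 ok
k=2 barrier max(L[2]=6,C[1]=2)→6c, D[2]=6 ok
k=3 barrier max(L[3]=8,C[2]=2)→8c, D[3]=8 ok
k=4 barrier max(L[4]=3,C[3]=2)→3c, D[4]=3 ok
k=5 barrier max(L[5]=6,C[4]=9)→9c, D[5]=9 ok
k=6 barrier max(L[6]=3,C[5]=3)→3c, D[6]=3 ok
k=7 barrier max(L[7]=2,C[6]=5)→5c, D[7]=2 SHORT
k=8 barrier max(L[8]=9,C[7]=9)→9c, D[8]=9 ok
k=9 barrier C[8]=7→7c, D[9]=7 ok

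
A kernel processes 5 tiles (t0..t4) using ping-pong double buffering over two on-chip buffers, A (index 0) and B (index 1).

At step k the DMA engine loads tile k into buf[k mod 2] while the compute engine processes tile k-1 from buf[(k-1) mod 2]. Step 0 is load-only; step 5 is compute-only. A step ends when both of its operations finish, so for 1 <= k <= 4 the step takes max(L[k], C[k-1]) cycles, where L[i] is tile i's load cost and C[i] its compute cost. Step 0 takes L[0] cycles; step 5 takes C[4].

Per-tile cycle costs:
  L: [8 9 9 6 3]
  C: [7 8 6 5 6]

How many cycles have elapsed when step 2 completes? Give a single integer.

[0] DMA t0→A (8c) ∥ CU idle ⇒ 8c, clock 8
[1] DMA t1→B (9c) ∥ CU A:t0 (7c) ⇒ 9c, clock 17
[2] DMA t2→A (9c) ∥ CU B:t1 (8c) ⇒ 9c, clock 26
[3] DMA t3→B (6c) ∥ CU A:t2 (6c) ⇒ 6c, clock 32
[4] DMA t4→A (3c) ∥ CU B:t3 (5c) ⇒ 5c, clock 37
[5] DMA idle ∥ CU A:t4 (6c) ⇒ 6c, clock 43

end_cycle[2] = 26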